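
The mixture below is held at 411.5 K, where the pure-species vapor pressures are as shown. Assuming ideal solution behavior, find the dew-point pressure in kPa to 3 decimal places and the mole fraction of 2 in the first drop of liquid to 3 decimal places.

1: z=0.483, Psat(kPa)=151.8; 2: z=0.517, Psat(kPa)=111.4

Pdew = 127.832 kPa, x_2 = 0.593

At the dew point ψ → 1, so Σzᵢ/Kᵢ = 1 with Kᵢ = Pᵢˢᵃᵗ/P ⇒ 1/P = Σzᵢ/Pᵢˢᵃᵗ.
1/P = 0.483/151.8 + 0.517/111.4 = 0.007823 ⇒ P = 127.832 kPa
xᵢ = zᵢP/Pᵢˢᵃᵗ ⇒ x_2 = 0.517·127.832/111.4 = 0.593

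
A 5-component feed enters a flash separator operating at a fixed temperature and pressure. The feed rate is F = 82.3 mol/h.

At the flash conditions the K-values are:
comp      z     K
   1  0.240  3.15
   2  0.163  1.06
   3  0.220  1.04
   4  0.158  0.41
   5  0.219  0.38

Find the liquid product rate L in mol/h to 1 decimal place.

Newton–Raphson from β = 0.34:
  β = 0.340: g = 0.0277, g' = -0.592 → β = 0.387
  β = 0.387: g = 0.0006, g' = -0.570 → β = 0.388
Converged at β = 0.388.
Then V = β·F = 0.3878·82.3 = 31.9 mol/h and L = F − V = 50.4 mol/h.

L = 50.4 mol/h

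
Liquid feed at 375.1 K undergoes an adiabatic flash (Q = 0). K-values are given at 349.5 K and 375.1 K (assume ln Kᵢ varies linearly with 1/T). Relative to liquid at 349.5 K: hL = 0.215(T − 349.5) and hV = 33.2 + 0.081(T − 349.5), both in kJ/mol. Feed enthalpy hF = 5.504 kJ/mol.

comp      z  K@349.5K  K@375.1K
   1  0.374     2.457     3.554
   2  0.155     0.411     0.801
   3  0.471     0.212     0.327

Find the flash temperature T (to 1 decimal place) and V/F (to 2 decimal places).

T = 353.9 K, V/F = 0.14

Adiabatic flash: solve Rachford–Rice at each trial T, then check hF = ψ·hV(T) + (1−ψ)·hL(T).
  T = 349.5 K: K = (2.457, 0.411, 0.212), RR gives ψ = 0.076, H_out = 2.531 kJ/mol
  T = 375.1 K: K = (3.554, 0.801, 0.327), RR gives ψ = 0.405, H_out = 17.567 kJ/mol
  T = 362.3 K: K = (2.974, 0.581, 0.265), RR gives ψ = 0.248, H_out = 10.560 kJ/mol
  T = 355.9 K: K = (2.708, 0.490, 0.238), RR gives ψ = 0.166, H_out = 6.752 kJ/mol
  T = 352.7 K: K = (2.581, 0.449, 0.225), RR gives ψ = 0.123, H_out = 4.706 kJ/mol
  T = 354.3 K: K = (2.644, 0.469, 0.231), RR gives ψ = 0.145, H_out = 5.743 kJ/mol
Linear interpolation between T = 352.7 (H_out = 4.706) and T = 354.3 (H_out = 5.743) on hF = 5.504 gives T ≈ 353.9 K, at which ψ = 0.14.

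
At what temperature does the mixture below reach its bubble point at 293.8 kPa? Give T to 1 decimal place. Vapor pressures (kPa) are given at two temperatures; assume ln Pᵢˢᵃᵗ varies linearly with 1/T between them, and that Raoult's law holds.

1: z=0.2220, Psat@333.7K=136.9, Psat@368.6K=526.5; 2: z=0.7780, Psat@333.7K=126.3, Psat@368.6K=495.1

T = 354.0 K

Bubble-point temperature: ΣzᵢPᵢˢᵃᵗ(T) = P. Interpolate ln Pᵢˢᵃᵗ = aᵢ + bᵢ/T.
  T = 333.7 K: ΣzᵢPᵢˢᵃᵗ = 128.65 kPa
  T = 368.6 K: ΣzᵢPᵢˢᵃᵗ = 502.07 kPa
  T = 351.1 K: ΣzᵢPᵢˢᵃᵗ = 262.38 kPa
  T = 359.9 K: ΣzᵢPᵢˢᵃᵗ = 366.51 kPa
  T = 355.5 K: ΣzᵢPᵢˢᵃᵗ = 310.75 kPa
  T = 353.3 K: ΣzᵢPᵢˢᵃᵗ = 285.69 kPa
Interpolating between 353.3 K and 355.5 K gives T ≈ 354.0 K.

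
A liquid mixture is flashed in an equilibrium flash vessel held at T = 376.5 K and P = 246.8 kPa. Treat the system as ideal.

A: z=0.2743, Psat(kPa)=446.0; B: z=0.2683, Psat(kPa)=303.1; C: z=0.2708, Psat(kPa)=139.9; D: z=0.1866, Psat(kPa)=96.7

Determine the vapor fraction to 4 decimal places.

Raoult's law: Kᵢ = Pᵢˢᵃᵗ/P = Pᵢˢᵃᵗ/246.8.
  K_A = 446.0/246.8 = 1.807131, K_B = 303.1/246.8 = 1.228120, K_C = 139.9/246.8 = 0.566856, K_D = 96.7/246.8 = 0.391815
Material balance + equilibrium reduce to Σ zᵢ(Kᵢ−1)/(1+ψ(Kᵢ−1)) = 0.
Check two-phase: ΣzᵢKᵢ = 1.0518 > 1 and Σzᵢ/Kᵢ = 1.3242 > 1, so g(0) = 0.0518 > 0 and g(1) = -0.3242 < 0.
Iterate (Newton) starting at ψ = 0.5:
  ψ = 0.5000: g = -0.10012, g' = -0.3273 → ψ = 0.1941
  ψ = 0.1941: g = -0.00671, g' = -0.2957 → ψ = 0.1714
Converged at ψ = 0.1714.

ψ = 0.1714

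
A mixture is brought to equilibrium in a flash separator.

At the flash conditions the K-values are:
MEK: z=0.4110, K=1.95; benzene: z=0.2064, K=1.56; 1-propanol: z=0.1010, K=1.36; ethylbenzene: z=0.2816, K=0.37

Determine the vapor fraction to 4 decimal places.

ψ = 0.7530

Newton–Raphson from ψ = 0.44:
  ψ = 0.4400: g = 0.15403, g' = -0.4498 → ψ = 0.7824
  ψ = 0.7824: g = -0.01715, g' = -0.5960 → ψ = 0.7536
  ψ = 0.7536: g = -0.00036, g' = -0.5713 → ψ = 0.7530
Converged at ψ = 0.7530.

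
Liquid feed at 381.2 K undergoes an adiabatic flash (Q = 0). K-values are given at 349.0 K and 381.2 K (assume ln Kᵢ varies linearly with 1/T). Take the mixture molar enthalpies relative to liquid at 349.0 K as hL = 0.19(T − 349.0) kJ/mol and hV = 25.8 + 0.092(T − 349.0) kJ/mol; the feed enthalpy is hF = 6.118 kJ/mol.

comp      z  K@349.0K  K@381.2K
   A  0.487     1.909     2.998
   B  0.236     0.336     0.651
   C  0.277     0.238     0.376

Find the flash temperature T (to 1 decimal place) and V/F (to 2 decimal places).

T = 353.3 K, V/F = 0.21

Adiabatic flash: solve Rachford–Rice at each trial T, then check hF = ψ·hV(T) + (1−ψ)·hL(T).
  T = 349.0 K: K = (1.909, 0.336, 0.238), RR gives ψ = 0.115, H_out = 2.958 kJ/mol
  T = 381.2 K: K = (2.998, 0.651, 0.376), RR gives ψ = 0.686, H_out = 21.650 kJ/mol
  T = 365.1 K: K = (2.416, 0.475, 0.302), RR gives ψ = 0.420, H_out = 13.230 kJ/mol
  T = 357.1 K: K = (2.155, 0.401, 0.269), RR gives ψ = 0.281, H_out = 8.566 kJ/mol
  T = 353.1 K: K = (2.031, 0.368, 0.253), RR gives ψ = 0.204, H_out = 5.950 kJ/mol
  T = 355.1 K: K = (2.093, 0.384, 0.261), RR gives ψ = 0.243, H_out = 7.289 kJ/mol
  T = 354.1 K: K = (2.062, 0.376, 0.257), RR gives ψ = 0.224, H_out = 6.628 kJ/mol
Linear interpolation between T = 353.1 (H_out = 5.950) and T = 354.1 (H_out = 6.628) on hF = 6.118 gives T ≈ 353.3 K, at which ψ = 0.21.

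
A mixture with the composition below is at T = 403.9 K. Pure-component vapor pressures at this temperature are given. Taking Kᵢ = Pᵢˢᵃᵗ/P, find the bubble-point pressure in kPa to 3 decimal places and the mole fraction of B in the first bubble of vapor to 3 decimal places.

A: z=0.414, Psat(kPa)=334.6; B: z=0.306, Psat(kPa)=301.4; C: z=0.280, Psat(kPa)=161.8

Pbub = 276.057 kPa, y_B = 0.334

At the bubble point ψ → 0, so ΣzᵢKᵢ = 1 with Kᵢ = Pᵢˢᵃᵗ/P ⇒ P = ΣzᵢPᵢˢᵃᵗ.
P = 0.414·334.6 + 0.306·301.4 + 0.280·161.8 = 276.057 kPa
yᵢ = zᵢPᵢˢᵃᵗ/P ⇒ y_B = 0.306·301.4/276.057 = 0.334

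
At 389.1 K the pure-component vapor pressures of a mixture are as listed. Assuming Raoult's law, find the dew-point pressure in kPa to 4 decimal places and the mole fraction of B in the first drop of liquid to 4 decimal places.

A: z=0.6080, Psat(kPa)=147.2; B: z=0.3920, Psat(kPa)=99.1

Pdew = 123.6700 kPa, x_B = 0.4892

At the dew point ψ → 1, so Σzᵢ/Kᵢ = 1 with Kᵢ = Pᵢˢᵃᵗ/P ⇒ 1/P = Σzᵢ/Pᵢˢᵃᵗ.
1/P = 0.6080/147.2 + 0.3920/99.1 = 0.0080860 ⇒ P = 123.6700 kPa
xᵢ = zᵢP/Pᵢˢᵃᵗ ⇒ x_B = 0.3920·123.6700/99.1 = 0.4892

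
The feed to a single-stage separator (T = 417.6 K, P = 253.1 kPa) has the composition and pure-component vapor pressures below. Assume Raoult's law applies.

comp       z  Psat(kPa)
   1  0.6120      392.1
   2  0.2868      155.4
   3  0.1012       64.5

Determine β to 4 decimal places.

Raoult's law: Kᵢ = Pᵢˢᵃᵗ/P = Pᵢˢᵃᵗ/253.1.
  K_1 = 392.1/253.1 = 1.549190, K_2 = 155.4/253.1 = 0.613987, K_3 = 64.5/253.1 = 0.254840
Material balance + equilibrium reduce to Σ zᵢ(Kᵢ−1)/(1+β(Kᵢ−1)) = 0.
Feasibility: ΣzᵢKᵢ = 1.1500, Σzᵢ/Kᵢ = 1.2593 — both > 1, two phases present.
Iterate (Newton) starting at β = 0.5:
  β = 0.5000: g = 0.00632, g' = -0.3220 → β = 0.5196
  β = 0.5196: g = -0.00006, g' = -0.3282 → β = 0.5194
Converged at β = 0.5194.

β = 0.5194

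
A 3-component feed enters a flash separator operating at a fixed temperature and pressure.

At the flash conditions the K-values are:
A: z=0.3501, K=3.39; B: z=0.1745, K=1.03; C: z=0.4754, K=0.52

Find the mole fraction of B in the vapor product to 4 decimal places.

Material balance + equilibrium reduce to Σ zᵢ(Kᵢ−1)/(1+V/F(Kᵢ−1)) = 0.
Check two-phase: ΣzᵢKᵢ = 1.6138 > 1 and Σzᵢ/Kᵢ = 1.1869 > 1, so g(0) = 0.6138 > 0 and g(1) = -0.1869 < 0.
Iterate (Newton) starting at V/F = 0.5:
  V/F = 0.5000: g = 0.08611, g' = -0.6049 → V/F = 0.6424
  V/F = 0.6424: g = 0.00526, g' = -0.5402 → V/F = 0.6521
Converged at V/F = 0.6521.
Compositions from xᵢ = zᵢ/(1+V/F(Kᵢ−1)), yᵢ = Kᵢxᵢ:
  A: x = 0.1368, y = 0.4639
  B: x = 0.1712, y = 0.1763
  C: x = 0.6920, y = 0.3598

y_B = 0.1763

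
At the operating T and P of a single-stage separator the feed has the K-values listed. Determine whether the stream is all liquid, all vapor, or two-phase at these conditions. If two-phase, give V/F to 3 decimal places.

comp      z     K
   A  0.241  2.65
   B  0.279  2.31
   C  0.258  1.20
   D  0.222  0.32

two-phase, V/F = 0.880

ΣzᵢKᵢ = 1.664; Σzᵢ/Kᵢ = 1.120.
Both exceed 1, so a two-phase solution exists.
Material balance + equilibrium reduce to Σ zᵢ(Kᵢ−1)/(1+ψ(Kᵢ−1)) = 0.
Iterate (Newton) starting at ψ = 0.5:
  ψ = 0.500: g = 0.2569, g' = -0.616 → ψ = 0.917
  ψ = 0.917: g = -0.0332, g' = -0.935 → ψ = 0.882
  ψ = 0.882: g = -0.0014, g' = -0.859 → ψ = 0.880
Converged at ψ = 0.880.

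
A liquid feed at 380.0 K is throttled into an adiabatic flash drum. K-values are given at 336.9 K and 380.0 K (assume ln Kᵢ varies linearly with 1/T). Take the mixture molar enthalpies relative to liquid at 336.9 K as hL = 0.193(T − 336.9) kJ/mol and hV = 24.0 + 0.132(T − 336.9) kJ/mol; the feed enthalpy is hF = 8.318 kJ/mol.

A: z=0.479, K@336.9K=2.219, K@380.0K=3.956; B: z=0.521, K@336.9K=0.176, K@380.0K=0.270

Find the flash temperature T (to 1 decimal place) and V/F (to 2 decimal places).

T = 347.4 K, V/F = 0.27

Adiabatic flash: solve Rachford–Rice at each trial T, then check hF = ψ·hV(T) + (1−ψ)·hL(T).
  T = 336.9 K: K = (2.219, 0.176), RR gives ψ = 0.154, H_out = 3.694 kJ/mol
  T = 380.0 K: K = (3.956, 0.270), RR gives ψ = 0.480, H_out = 18.574 kJ/mol
  T = 358.4 K: K = (3.013, 0.221), RR gives ψ = 0.356, H_out = 12.222 kJ/mol
  T = 347.6 K: K = (2.596, 0.198), RR gives ψ = 0.271, H_out = 8.382 kJ/mol
  T = 342.2 K: K = (2.401, 0.187), RR gives ψ = 0.217, H_out = 6.163 kJ/mol
  T = 344.9 K: K = (2.498, 0.192), RR gives ψ = 0.245, H_out = 7.304 kJ/mol
  T = 346.2 K: K = (2.545, 0.195), RR gives ψ = 0.258, H_out = 7.830 kJ/mol
Linear interpolation between T = 346.2 (H_out = 7.830) and T = 347.6 (H_out = 8.382) on hF = 8.318 gives T ≈ 347.4 K, at which ψ = 0.27.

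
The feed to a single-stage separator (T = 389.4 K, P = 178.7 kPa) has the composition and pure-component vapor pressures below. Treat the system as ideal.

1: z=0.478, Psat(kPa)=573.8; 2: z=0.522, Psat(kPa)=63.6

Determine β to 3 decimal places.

Raoult's law: Kᵢ = Pᵢˢᵃᵗ/P = Pᵢˢᵃᵗ/178.7.
  K_1 = 573.8/178.7 = 3.21097, K_2 = 63.6/178.7 = 0.35590
Rachford–Rice: g(β) = Σ zᵢ(Kᵢ−1)/(1+β(Kᵢ−1)) = 0.
g(0) = ΣzᵢKᵢ − 1 = 0.721 and g(1) = 1 − Σzᵢ/Kᵢ = -0.616, so a root lies in (0, 1).
Newton–Raphson from β = 0.5:
  β = 0.500: g = 0.0060, g' = -0.998 → β = 0.506
Converged at β = 0.506.

β = 0.506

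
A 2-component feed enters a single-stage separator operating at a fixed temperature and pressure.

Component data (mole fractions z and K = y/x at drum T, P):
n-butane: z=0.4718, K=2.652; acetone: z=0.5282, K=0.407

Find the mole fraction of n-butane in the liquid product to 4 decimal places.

x_n-butane = 0.2641

Material balance + equilibrium reduce to Σ zᵢ(Kᵢ−1)/(1+ψ(Kᵢ−1)) = 0.
Check two-phase: ΣzᵢKᵢ = 1.4662 > 1 and Σzᵢ/Kᵢ = 1.4757 > 1, so g(0) = 0.4662 > 0 and g(1) = -0.4757 < 0.
Binary case is linear: z₁(K₁−1)(1+ψ(K₂−1)) + z₂(K₂−1)(1+ψ(K₁−1)) = 0
⇒ ψ = [z₁(K₁−1)+z₂(K₂−1)] / [−(K₁−1)(K₂−1)] = 0.46619/0.97964 = 0.4759
Compositions from xᵢ = zᵢ/(1+ψ(Kᵢ−1)), yᵢ = Kᵢxᵢ:
  n-butane: x = 0.2641, y = 0.7005
  acetone: x = 0.7359, y = 0.2995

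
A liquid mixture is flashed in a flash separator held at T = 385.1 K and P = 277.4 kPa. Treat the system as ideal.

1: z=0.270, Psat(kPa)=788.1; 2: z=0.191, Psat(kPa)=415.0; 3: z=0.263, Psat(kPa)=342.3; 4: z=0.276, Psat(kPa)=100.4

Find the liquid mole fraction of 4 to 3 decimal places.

Raoult's law: Kᵢ = Pᵢˢᵃᵗ/P = Pᵢˢᵃᵗ/277.4.
  K_1 = 788.1/277.4 = 2.84102, K_2 = 415.0/277.4 = 1.49603, K_3 = 342.3/277.4 = 1.23396, K_4 = 100.4/277.4 = 0.36193
Let ψ = V/F and solve Σ zᵢ(Kᵢ−1)/(1+ψ(Kᵢ−1)) = 0.
Check two-phase: ΣzᵢKᵢ = 1.477 > 1 and Σzᵢ/Kᵢ = 1.198 > 1, so g(0) = 0.477 > 0 and g(1) = -0.198 < 0.
Newton iteration, ψ⁰ = 0.48:
  ψ = 0.480: g = 0.1419, g' = -0.534 → ψ = 0.746
  ψ = 0.746: g = -0.0050, g' = -0.607 → ψ = 0.738
Converged at ψ = 0.738.
Compositions from xᵢ = zᵢ/(1+ψ(Kᵢ−1)), yᵢ = Kᵢxᵢ:
  1: x = 0.115, y = 0.325
  2: x = 0.140, y = 0.209
  3: x = 0.224, y = 0.277
  4: x = 0.521, y = 0.189

x_4 = 0.521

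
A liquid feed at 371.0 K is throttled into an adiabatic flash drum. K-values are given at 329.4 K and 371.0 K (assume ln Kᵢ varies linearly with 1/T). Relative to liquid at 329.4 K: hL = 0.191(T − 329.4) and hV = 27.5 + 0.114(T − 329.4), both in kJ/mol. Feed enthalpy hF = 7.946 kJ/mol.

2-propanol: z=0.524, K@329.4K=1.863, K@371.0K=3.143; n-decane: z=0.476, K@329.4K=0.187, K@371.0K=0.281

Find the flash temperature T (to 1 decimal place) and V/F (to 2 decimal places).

Adiabatic flash: solve Rachford–Rice at each trial T, then check hF = ψ·hV(T) + (1−ψ)·hL(T).
  T = 329.4 K: K = (1.863, 0.187), RR gives ψ = 0.093, H_out = 2.556 kJ/mol
  T = 371.0 K: K = (3.143, 0.281), RR gives ψ = 0.507, H_out = 20.256 kJ/mol
  T = 350.2 K: K = (2.458, 0.232), RR gives ψ = 0.356, H_out = 13.186 kJ/mol
  T = 339.8 K: K = (2.149, 0.209), RR gives ψ = 0.248, H_out = 8.611 kJ/mol
  T = 334.6 K: K = (2.003, 0.198), RR gives ψ = 0.179, H_out = 5.836 kJ/mol
  T = 337.2 K: K = (2.075, 0.203), RR gives ψ = 0.215, H_out = 7.276 kJ/mol
  T = 338.5 K: K = (2.112, 0.206), RR gives ψ = 0.232, H_out = 7.955 kJ/mol
Linear interpolation between T = 337.2 (H_out = 7.276) and T = 338.5 (H_out = 7.955) on hF = 7.946 gives T ≈ 338.5 K, at which ψ = 0.23.

T = 338.5 K, V/F = 0.23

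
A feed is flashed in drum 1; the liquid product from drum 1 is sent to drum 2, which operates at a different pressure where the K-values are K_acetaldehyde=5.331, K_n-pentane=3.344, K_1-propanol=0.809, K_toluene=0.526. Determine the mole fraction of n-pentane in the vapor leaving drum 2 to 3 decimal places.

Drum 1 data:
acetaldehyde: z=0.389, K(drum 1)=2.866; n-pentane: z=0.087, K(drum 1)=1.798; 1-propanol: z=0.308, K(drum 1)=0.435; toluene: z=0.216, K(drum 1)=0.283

Drum 1:
Iterate (Newton) starting at ψ₁ = 0.5:
  ψ₁ = 0.500: g = -0.0588, g' = -0.852 → ψ₁ = 0.431
Converged at ψ₁ = 0.431.
Drum-1 compositions:
  acetaldehyde: x = 0.216, y = 0.618
  n-pentane: x = 0.065, y = 0.116
  1-propanol: x = 0.407, y = 0.177
  toluene: x = 0.313, y = 0.088
Drum-2 feed = drum-1 liquid: z₂ = (0.2157, 0.0647, 0.4071, 0.3125).
Drum 2:
Rachford–Rice: g(ψ₂) = Σ zᵢ(Kᵢ−1)/(1+ψ₂(Kᵢ−1)) = 0.
Feasibility: ΣzᵢKᵢ = 1.860, Σzᵢ/Kᵢ = 1.157 — both > 1, two phases present.
Newton–Raphson from ψ₂ = 0.5:
  ψ₂ = 0.500: g = 0.0848, g' = -0.618 → ψ₂ = 0.637
  ψ₂ = 0.637: g = 0.0085, g' = -0.507 → ψ₂ = 0.654
Converged at ψ₂ = 0.654.
  acetaldehyde: x = 0.056, y = 0.300
  n-pentane: x = 0.026, y = 0.085
  1-propanol: x = 0.465, y = 0.376
  toluene: x = 0.453, y = 0.238

y_n-pentane (drum 2) = 0.085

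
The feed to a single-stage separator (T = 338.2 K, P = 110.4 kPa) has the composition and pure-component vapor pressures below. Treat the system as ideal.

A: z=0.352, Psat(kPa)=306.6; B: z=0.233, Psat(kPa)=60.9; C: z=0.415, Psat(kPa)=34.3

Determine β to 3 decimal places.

Raoult's law: Kᵢ = Pᵢˢᵃᵗ/P = Pᵢˢᵃᵗ/110.4.
  K_A = 306.6/110.4 = 2.77717, K_B = 60.9/110.4 = 0.55163, K_C = 34.3/110.4 = 0.31069
Let β = V/F and solve Σ zᵢ(Kᵢ−1)/(1+β(Kᵢ−1)) = 0.
Feasibility: ΣzᵢKᵢ = 1.235, Σzᵢ/Kᵢ = 1.885 — both > 1, two phases present.
Iterate (Newton) starting at β = 0.61:
  β = 0.610: g = -0.3373, g' = -0.932 → β = 0.248
  β = 0.248: g = -0.0285, g' = -0.882 → β = 0.216
Converged at β = 0.216.

β = 0.216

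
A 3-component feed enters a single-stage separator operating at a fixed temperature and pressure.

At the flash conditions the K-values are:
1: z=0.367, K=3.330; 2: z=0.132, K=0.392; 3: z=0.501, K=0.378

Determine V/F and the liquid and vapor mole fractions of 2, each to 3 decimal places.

V/F = 0.321, x_2 = 0.164, y_2 = 0.064

Rachford–Rice: g(V/F) = Σ zᵢ(Kᵢ−1)/(1+V/F(Kᵢ−1)) = 0.
Feasibility: ΣzᵢKᵢ = 1.463, Σzᵢ/Kᵢ = 1.772 — both > 1, two phases present.
Iterate (Newton) starting at V/F = 0.6:
  V/F = 0.600: g = -0.2669, g' = -0.961 → V/F = 0.322
  V/F = 0.322: g = -0.0011, g' = -1.029 → V/F = 0.321
Converged at V/F = 0.321.
Compositions from xᵢ = zᵢ/(1+V/F(Kᵢ−1)), yᵢ = Kᵢxᵢ:
  1: x = 0.210, y = 0.699
  2: x = 0.164, y = 0.064
  3: x = 0.626, y = 0.237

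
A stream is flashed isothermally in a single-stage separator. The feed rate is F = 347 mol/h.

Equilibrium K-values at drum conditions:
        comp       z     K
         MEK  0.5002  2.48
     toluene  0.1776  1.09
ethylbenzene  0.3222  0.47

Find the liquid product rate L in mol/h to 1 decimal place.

Iterate (Newton) starting at ψ = 0.5:
  ψ = 0.5000: g = 0.20842, g' = -0.5307 → ψ = 0.8927
  ψ = 0.8927: g = 0.00961, g' = -0.5306 → ψ = 0.9108
  ψ = 0.9108: g = -0.00007, g' = -0.5382 → ψ = 0.9107
Converged at ψ = 0.9107.
Then V = ψ·F = 0.9107·347 = 316.0 mol/h and L = F − V = 31.0 mol/h.

L = 31.0 mol/h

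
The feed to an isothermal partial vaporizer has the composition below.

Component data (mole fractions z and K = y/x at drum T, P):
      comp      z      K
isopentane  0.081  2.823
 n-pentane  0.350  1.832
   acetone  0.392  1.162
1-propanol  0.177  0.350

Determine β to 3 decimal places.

Iterate (Newton) starting at β = 0.5:
  β = 0.500: g = 0.1712, g' = -0.367 → β = 0.966
  β = 0.966: g = -0.0393, g' = -0.657 → β = 0.906
  β = 0.906: g = -0.0028, g' = -0.568 → β = 0.901
Converged at β = 0.901.

β = 0.901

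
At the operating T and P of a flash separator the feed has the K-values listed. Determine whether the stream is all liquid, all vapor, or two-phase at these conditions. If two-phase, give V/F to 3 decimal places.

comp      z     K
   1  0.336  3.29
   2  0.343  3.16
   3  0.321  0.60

ΣzᵢKᵢ = 2.382; Σzᵢ/Kᵢ = 0.746.
Since Σzᵢ/Kᵢ < 1 the mixture is above its dew point — single vapor phase.

all vapor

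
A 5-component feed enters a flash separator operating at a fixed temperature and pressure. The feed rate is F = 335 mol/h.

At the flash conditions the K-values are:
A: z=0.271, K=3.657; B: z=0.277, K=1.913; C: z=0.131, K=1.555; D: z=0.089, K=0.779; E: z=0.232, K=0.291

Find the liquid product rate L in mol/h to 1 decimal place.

L = 58.8 mol/h

Rachford–Rice: g(V/F) = Σ zᵢ(Kᵢ−1)/(1+V/F(Kᵢ−1)) = 0.
Feasibility: ΣzᵢKᵢ = 1.861, Σzᵢ/Kᵢ = 1.215 — both > 1, two phases present.
Newton–Raphson from V/F = 0.43:
  V/F = 0.430: g = 0.3180, g' = -0.809 → V/F = 0.823
  V/F = 0.823: g = 0.0011, g' = -0.962 → V/F = 0.824
Converged at V/F = 0.824.
Then V = V/F·F = 0.8243·335 = 276.2 mol/h and L = F − V = 58.8 mol/h.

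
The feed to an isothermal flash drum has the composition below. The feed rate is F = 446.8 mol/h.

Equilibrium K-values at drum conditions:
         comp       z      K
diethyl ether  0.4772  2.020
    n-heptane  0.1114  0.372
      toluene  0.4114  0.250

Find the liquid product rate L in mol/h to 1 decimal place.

L = 381.5 mol/h

Let ψ = V/F and solve Σ zᵢ(Kᵢ−1)/(1+ψ(Kᵢ−1)) = 0.
Check two-phase: ΣzᵢKᵢ = 1.1082 > 1 and Σzᵢ/Kᵢ = 2.1813 > 1, so g(0) = 0.1082 > 0 and g(1) = -1.1813 < 0.
Iterate (Newton) starting at ψ = 0.5:
  ψ = 0.5000: g = -0.27331, g' = -0.9035 → ψ = 0.1975
  ψ = 0.1975: g = -0.03694, g' = -0.7201 → ψ = 0.1462
Converged at ψ = 0.1462.
Then V = ψ·F = 0.1462·446.8 = 65.3 mol/h and L = F − V = 381.5 mol/h.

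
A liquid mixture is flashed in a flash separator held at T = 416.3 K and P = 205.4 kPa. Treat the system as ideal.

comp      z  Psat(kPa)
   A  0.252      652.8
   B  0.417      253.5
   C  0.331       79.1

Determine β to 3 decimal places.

Raoult's law: Kᵢ = Pᵢˢᵃᵗ/P = Pᵢˢᵃᵗ/205.4.
  K_A = 652.8/205.4 = 3.17819, K_B = 253.5/205.4 = 1.23418, K_C = 79.1/205.4 = 0.38510
Let β = V/F and solve Σ zᵢ(Kᵢ−1)/(1+β(Kᵢ−1)) = 0.
g(0) = ΣzᵢKᵢ − 1 = 0.443 and g(1) = 1 − Σzᵢ/Kᵢ = -0.277, so a root lies in (0, 1).
Newton–Raphson from β = 0.5:
  β = 0.500: g = 0.0563, g' = -0.553 → β = 0.602
Converged at β = 0.602.

β = 0.602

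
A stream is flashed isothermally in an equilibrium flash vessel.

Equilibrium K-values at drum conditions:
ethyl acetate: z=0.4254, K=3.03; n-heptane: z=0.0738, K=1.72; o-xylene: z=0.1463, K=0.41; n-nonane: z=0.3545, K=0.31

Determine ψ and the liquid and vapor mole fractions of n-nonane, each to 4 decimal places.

Rachford–Rice: g(ψ) = Σ zᵢ(Kᵢ−1)/(1+ψ(Kᵢ−1)) = 0.
g(0) = ΣzᵢKᵢ − 1 = 0.5858 and g(1) = 1 − Σzᵢ/Kᵢ = -0.6837, so a root lies in (0, 1).
Newton–Raphson from ψ = 0.54:
  ψ = 0.5400: g = -0.06632, g' = -0.9572 → ψ = 0.4707
  ψ = 0.4707: g = -0.00049, g' = -0.9476 → ψ = 0.4702
Converged at ψ = 0.4702.
Compositions from xᵢ = zᵢ/(1+ψ(Kᵢ−1)), yᵢ = Kᵢxᵢ:
  ethyl acetate: x = 0.2177, y = 0.6595
  n-heptane: x = 0.0551, y = 0.0948
  o-xylene: x = 0.2025, y = 0.0830
  n-nonane: x = 0.5247, y = 0.1627

ψ = 0.4702, x_n-nonane = 0.5247, y_n-nonane = 0.1627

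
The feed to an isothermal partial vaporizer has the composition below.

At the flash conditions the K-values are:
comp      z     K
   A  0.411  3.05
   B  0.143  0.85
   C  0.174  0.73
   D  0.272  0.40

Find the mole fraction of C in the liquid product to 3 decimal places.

x_C = 0.213

Iterate (Newton) starting at V/F = 0.67:
  V/F = 0.670: g = 0.0009, g' = -0.603 → V/F = 0.671
Converged at V/F = 0.671.
Compositions from xᵢ = zᵢ/(1+V/F(Kᵢ−1)), yᵢ = Kᵢxᵢ:
  A: x = 0.173, y = 0.527
  B: x = 0.159, y = 0.135
  C: x = 0.213, y = 0.155
  D: x = 0.456, y = 0.182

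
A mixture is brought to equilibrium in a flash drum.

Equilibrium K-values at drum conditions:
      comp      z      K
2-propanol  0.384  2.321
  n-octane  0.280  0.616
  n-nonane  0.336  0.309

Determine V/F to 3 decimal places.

Rachford–Rice: g(V/F) = Σ zᵢ(Kᵢ−1)/(1+V/F(Kᵢ−1)) = 0.
Feasibility: ΣzᵢKᵢ = 1.168, Σzᵢ/Kᵢ = 1.707 — both > 1, two phases present.
Newton iteration, V/F⁰ = 0.5:
  V/F = 0.500: g = -0.1823, g' = -0.681 → V/F = 0.232
  V/F = 0.232: g = -0.0064, g' = -0.670 → V/F = 0.223
Converged at V/F = 0.223.

V/F = 0.223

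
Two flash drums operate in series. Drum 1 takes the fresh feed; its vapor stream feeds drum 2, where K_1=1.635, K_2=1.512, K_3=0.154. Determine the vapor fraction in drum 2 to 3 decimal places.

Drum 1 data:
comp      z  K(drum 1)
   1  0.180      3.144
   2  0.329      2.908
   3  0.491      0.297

V/F (drum 2) = 0.527

Drum 1:
Rachford–Rice: g(ψ₁) = Σ zᵢ(Kᵢ−1)/(1+ψ₁(Kᵢ−1)) = 0.
g(0) = ΣzᵢKᵢ − 1 = 0.668 and g(1) = 1 − Σzᵢ/Kᵢ = -0.824, so a root lies in (0, 1).
Newton–Raphson from ψ₁ = 0.4:
  ψ₁ = 0.400: g = 0.0836, g' = -1.095 → ψ₁ = 0.476
  ψ₁ = 0.476: g = 0.0008, g' = -1.080 → ψ₁ = 0.477
Converged at ψ₁ = 0.477.
Drum-1 compositions:
  1: x = 0.089, y = 0.280
  2: x = 0.172, y = 0.501
  3: x = 0.739, y = 0.219
Drum-2 feed = drum-1 vapor: z₂ = (0.2798, 0.5008, 0.2194).
Drum 2:
Material balance + equilibrium reduce to Σ zᵢ(Kᵢ−1)/(1+ψ₂(Kᵢ−1)) = 0.
g(0) = ΣzᵢKᵢ − 1 = 0.248 and g(1) = 1 − Σzᵢ/Kᵢ = -0.927, so a root lies in (0, 1).
Newton iteration, ψ₂⁰ = 0.64:
  ψ₂ = 0.640: g = -0.0854, g' = -0.878 → ψ₂ = 0.543
  ψ₂ = 0.543: g = -0.0105, g' = -0.680 → ψ₂ = 0.527
Converged at ψ₂ = 0.527.
  1: x = 0.210, y = 0.343
  2: x = 0.394, y = 0.596
  3: x = 0.396, y = 0.061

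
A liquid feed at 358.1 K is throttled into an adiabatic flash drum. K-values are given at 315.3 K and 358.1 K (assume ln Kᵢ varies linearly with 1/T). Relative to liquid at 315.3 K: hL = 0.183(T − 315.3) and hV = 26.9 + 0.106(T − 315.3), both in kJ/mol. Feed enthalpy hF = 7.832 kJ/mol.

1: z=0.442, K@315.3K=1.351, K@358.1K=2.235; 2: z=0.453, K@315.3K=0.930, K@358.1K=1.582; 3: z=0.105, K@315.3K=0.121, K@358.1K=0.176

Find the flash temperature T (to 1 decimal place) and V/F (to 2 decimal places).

T = 316.4 K, V/F = 0.28

Adiabatic flash: solve Rachford–Rice at each trial T, then check hF = ψ·hV(T) + (1−ψ)·hL(T).
  T = 315.3 K: K = (1.351, 0.930, 0.121), RR gives ψ = 0.205, H_out = 5.511 kJ/mol
  T = 358.1 K: K = (2.235, 1.582, 0.176), RR gives ψ = 0.963, H_out = 30.554 kJ/mol
  T = 336.7 K: K = (1.766, 1.234, 0.148), RR gives ψ = 0.819, H_out = 24.609 kJ/mol
  T = 326.0 K: K = (1.551, 1.076, 0.134), RR gives ψ = 0.659, H_out = 19.132 kJ/mol
  T = 320.6 K: K = (1.448, 1.001, 0.127), RR gives ψ = 0.499, H_out = 14.198 kJ/mol
  T = 318.0 K: K = (1.400, 0.966, 0.124), RR gives ψ = 0.380, H_out = 10.638 kJ/mol
  T = 316.6 K: K = (1.375, 0.947, 0.123), RR gives ψ = 0.297, H_out = 8.204 kJ/mol
Linear interpolation between T = 315.3 (H_out = 5.511) and T = 316.6 (H_out = 8.204) on hF = 7.832 gives T ≈ 316.4 K, at which ψ = 0.28.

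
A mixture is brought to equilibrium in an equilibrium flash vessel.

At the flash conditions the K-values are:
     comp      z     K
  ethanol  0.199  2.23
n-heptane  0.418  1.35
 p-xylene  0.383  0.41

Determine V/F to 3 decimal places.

Newton–Raphson from V/F = 0.5:
  V/F = 0.500: g = -0.0445, g' = -0.421 → V/F = 0.394
  V/F = 0.394: g = -0.0011, g' = -0.402 → V/F = 0.392
Converged at V/F = 0.392.

V/F = 0.392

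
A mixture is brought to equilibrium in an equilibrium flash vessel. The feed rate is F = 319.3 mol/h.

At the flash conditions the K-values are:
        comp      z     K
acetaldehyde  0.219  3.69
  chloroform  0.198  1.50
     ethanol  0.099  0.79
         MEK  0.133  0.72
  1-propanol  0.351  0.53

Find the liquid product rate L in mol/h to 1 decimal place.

Material balance + equilibrium reduce to Σ zᵢ(Kᵢ−1)/(1+β(Kᵢ−1)) = 0.
g(0) = ΣzᵢKᵢ − 1 = 0.465 and g(1) = 1 − Σzᵢ/Kᵢ = -0.164, so a root lies in (0, 1).
Newton iteration, β⁰ = 0.5:
  β = 0.500: g = 0.0482, g' = -0.472 → β = 0.602
  β = 0.602: g = 0.0022, g' = -0.432 → β = 0.607
Converged at β = 0.607.
Then V = β·F = 0.6074·319.3 = 194.0 mol/h and L = F − V = 125.3 mol/h.

L = 125.3 mol/h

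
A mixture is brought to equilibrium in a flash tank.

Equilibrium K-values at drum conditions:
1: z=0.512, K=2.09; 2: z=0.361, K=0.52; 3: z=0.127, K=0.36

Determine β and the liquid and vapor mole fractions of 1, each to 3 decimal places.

β = 0.527, x_1 = 0.325, y_1 = 0.680

Let β = V/F and solve Σ zᵢ(Kᵢ−1)/(1+β(Kᵢ−1)) = 0.
Feasibility: ΣzᵢKᵢ = 1.304, Σzᵢ/Kᵢ = 1.292 — both > 1, two phases present.
Iterate (Newton) starting at β = 0.5:
  β = 0.500: g = 0.0137, g' = -0.511 → β = 0.527
Converged at β = 0.527.
Compositions from xᵢ = zᵢ/(1+β(Kᵢ−1)), yᵢ = Kᵢxᵢ:
  1: x = 0.325, y = 0.680
  2: x = 0.483, y = 0.251
  3: x = 0.192, y = 0.069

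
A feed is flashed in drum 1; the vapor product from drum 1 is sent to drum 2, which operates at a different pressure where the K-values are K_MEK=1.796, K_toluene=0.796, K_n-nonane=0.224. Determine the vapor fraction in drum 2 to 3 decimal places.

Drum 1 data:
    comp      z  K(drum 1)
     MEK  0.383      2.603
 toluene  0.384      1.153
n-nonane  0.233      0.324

Drum 1:
Let ψ₁ = V/F and solve Σ zᵢ(Kᵢ−1)/(1+ψ₁(Kᵢ−1)) = 0.
Check two-phase: ΣzᵢKᵢ = 1.515 > 1 and Σzᵢ/Kᵢ = 1.199 > 1, so g(0) = 0.515 > 0 and g(1) = -0.199 < 0.
Iterate (Newton) starting at ψ₁ = 0.47:
  ψ₁ = 0.470: g = 0.1741, g' = -0.557 → ψ₁ = 0.783
  ψ₁ = 0.783: g = -0.0098, g' = -0.681 → ψ₁ = 0.768
Converged at ψ₁ = 0.768.
Drum-1 compositions:
  MEK: x = 0.172, y = 0.447
  toluene: x = 0.344, y = 0.396
  n-nonane: x = 0.485, y = 0.157
Drum-2 feed = drum-1 vapor: z₂ = (0.4468, 0.3962, 0.1571).
Drum 2:
Let ψ₂ = V/F and solve Σ zᵢ(Kᵢ−1)/(1+ψ₂(Kᵢ−1)) = 0.
g(0) = ΣzᵢKᵢ − 1 = 0.153 and g(1) = 1 − Σzᵢ/Kᵢ = -0.448, so a root lies in (0, 1).
Iterate (Newton) starting at ψ₂ = 0.33:
  ψ₂ = 0.330: g = 0.0311, g' = -0.367 → ψ₂ = 0.415
  ψ₂ = 0.415: g = -0.0007, g' = -0.385 → ψ₂ = 0.413
Converged at ψ₂ = 0.413.
  MEK: x = 0.336, y = 0.604
  toluene: x = 0.433, y = 0.344
  n-nonane: x = 0.231, y = 0.052

V/F (drum 2) = 0.413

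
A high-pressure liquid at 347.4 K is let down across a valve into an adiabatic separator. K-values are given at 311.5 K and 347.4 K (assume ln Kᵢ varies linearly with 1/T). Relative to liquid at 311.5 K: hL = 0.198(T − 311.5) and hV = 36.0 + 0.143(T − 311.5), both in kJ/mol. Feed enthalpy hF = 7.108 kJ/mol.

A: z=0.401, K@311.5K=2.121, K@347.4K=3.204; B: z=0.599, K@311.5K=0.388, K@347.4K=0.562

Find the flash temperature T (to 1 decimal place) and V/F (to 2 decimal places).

Adiabatic flash: solve Rachford–Rice at each trial T, then check hF = ψ·hV(T) + (1−ψ)·hL(T).
  T = 311.5 K: K = (2.121, 0.388), RR gives ψ = 0.121, H_out = 4.352 kJ/mol
  T = 347.4 K: K = (3.204, 0.562), RR gives ψ = 0.644, H_out = 29.012 kJ/mol
  T = 329.4 K: K = (2.635, 0.471), RR gives ψ = 0.392, H_out = 17.280 kJ/mol
  T = 320.4 K: K = (2.370, 0.429), RR gives ψ = 0.265, H_out = 11.155 kJ/mol
  T = 315.9 K: K = (2.242, 0.408), RR gives ψ = 0.195, H_out = 7.845 kJ/mol
  T = 313.7 K: K = (2.181, 0.398), RR gives ψ = 0.159, H_out = 6.136 kJ/mol
  T = 314.8 K: K = (2.212, 0.403), RR gives ψ = 0.177, H_out = 6.999 kJ/mol
Linear interpolation between T = 314.8 (H_out = 6.999) and T = 315.9 (H_out = 7.845) on hF = 7.108 gives T ≈ 314.9 K, at which ψ = 0.18.

T = 314.9 K, V/F = 0.18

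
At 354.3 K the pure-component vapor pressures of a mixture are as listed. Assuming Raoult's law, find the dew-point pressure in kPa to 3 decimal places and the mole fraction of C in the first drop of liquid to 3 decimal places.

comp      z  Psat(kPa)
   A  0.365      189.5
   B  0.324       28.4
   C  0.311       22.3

Pdew = 36.656 kPa, x_C = 0.511

At the dew point ψ → 1, so Σzᵢ/Kᵢ = 1 with Kᵢ = Pᵢˢᵃᵗ/P ⇒ 1/P = Σzᵢ/Pᵢˢᵃᵗ.
1/P = 0.365/189.5 + 0.324/28.4 + 0.311/22.3 = 0.027281 ⇒ P = 36.656 kPa
xᵢ = zᵢP/Pᵢˢᵃᵗ ⇒ x_C = 0.311·36.656/22.3 = 0.511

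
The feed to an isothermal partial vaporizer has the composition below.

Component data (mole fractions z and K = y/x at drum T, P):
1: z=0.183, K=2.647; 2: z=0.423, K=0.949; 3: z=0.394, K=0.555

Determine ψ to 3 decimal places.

Rachford–Rice: g(ψ) = Σ zᵢ(Kᵢ−1)/(1+ψ(Kᵢ−1)) = 0.
Check two-phase: ΣzᵢKᵢ = 1.104 > 1 and Σzᵢ/Kᵢ = 1.225 > 1, so g(0) = 0.104 > 0 and g(1) = -0.225 < 0.
Iterate (Newton) starting at ψ = 0.5:
  ψ = 0.500: g = -0.0824, g' = -0.280 → ψ = 0.205
  ψ = 0.205: g = 0.0105, g' = -0.373 → ψ = 0.233
  ψ = 0.233: g = 0.0002, g' = -0.357 → ψ = 0.234
Converged at ψ = 0.234.

ψ = 0.234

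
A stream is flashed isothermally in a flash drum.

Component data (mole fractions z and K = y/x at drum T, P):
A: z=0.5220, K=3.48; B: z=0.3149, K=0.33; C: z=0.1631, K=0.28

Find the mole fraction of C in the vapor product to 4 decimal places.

y_C = 0.0771

Rachford–Rice: g(β) = Σ zᵢ(Kᵢ−1)/(1+β(Kᵢ−1)) = 0.
Feasibility: ΣzᵢKᵢ = 1.9661, Σzᵢ/Kᵢ = 1.6867 — both > 1, two phases present.
Newton iteration, β⁰ = 0.5:
  β = 0.5000: g = 0.07717, g' = -1.1659 → β = 0.5662
  β = 0.5662: g = 0.00028, g' = -1.1634 → β = 0.5664
Converged at β = 0.5664.
Compositions from xᵢ = zᵢ/(1+β(Kᵢ−1)), yᵢ = Kᵢxᵢ:
  A: x = 0.2171, y = 0.7554
  B: x = 0.5075, y = 0.1675
  C: x = 0.2754, y = 0.0771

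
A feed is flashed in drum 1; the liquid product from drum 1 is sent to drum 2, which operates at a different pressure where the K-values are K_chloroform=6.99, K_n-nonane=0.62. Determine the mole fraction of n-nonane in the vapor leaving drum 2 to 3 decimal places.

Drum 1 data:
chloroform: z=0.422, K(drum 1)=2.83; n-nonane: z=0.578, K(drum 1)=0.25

y_n-nonane (drum 2) = 0.583

Drum 1:
Material balance + equilibrium reduce to Σ zᵢ(Kᵢ−1)/(1+ψ₁(Kᵢ−1)) = 0.
Feasibility: ΣzᵢKᵢ = 1.339, Σzᵢ/Kᵢ = 2.461 — both > 1, two phases present.
Binary case is linear: z₁(K₁−1)(1+ψ₁(K₂−1)) + z₂(K₂−1)(1+ψ₁(K₁−1)) = 0
⇒ ψ₁ = [z₁(K₁−1)+z₂(K₂−1)] / [−(K₁−1)(K₂−1)] = 0.3388/1.3725 = 0.247
Drum-1 compositions:
  chloroform: x = 0.291, y = 0.823
  n-nonane: x = 0.709, y = 0.177
Drum-2 feed = drum-1 liquid: z₂ = (0.2907, 0.7093).
Drum 2:
Binary case is linear: z₁(K₁−1)(1+ψ₂(K₂−1)) + z₂(K₂−1)(1+ψ₂(K₁−1)) = 0
⇒ ψ₂ = [z₁(K₁−1)+z₂(K₂−1)] / [−(K₁−1)(K₂−1)] = 1.4717/2.2762 = 0.647
  chloroform: x = 0.060, y = 0.417
  n-nonane: x = 0.940, y = 0.583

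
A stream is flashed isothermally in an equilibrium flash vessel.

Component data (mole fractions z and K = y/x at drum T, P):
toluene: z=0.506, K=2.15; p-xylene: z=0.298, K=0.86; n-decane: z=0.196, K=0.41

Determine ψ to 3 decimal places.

ψ = 0.882

Material balance + equilibrium reduce to Σ zᵢ(Kᵢ−1)/(1+ψ(Kᵢ−1)) = 0.
Feasibility: ΣzᵢKᵢ = 1.425, Σzᵢ/Kᵢ = 1.060 — both > 1, two phases present.
Newton–Raphson from ψ = 0.5:
  ψ = 0.500: g = 0.1606, g' = -0.414 → ψ = 0.888
  ψ = 0.888: g = -0.0027, g' = -0.472 → ψ = 0.882
Converged at ψ = 0.882.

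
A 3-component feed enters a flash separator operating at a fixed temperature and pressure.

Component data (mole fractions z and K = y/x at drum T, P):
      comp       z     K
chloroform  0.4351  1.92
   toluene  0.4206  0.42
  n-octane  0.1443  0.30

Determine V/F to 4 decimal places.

Material balance + equilibrium reduce to Σ zᵢ(Kᵢ−1)/(1+V/F(Kᵢ−1)) = 0.
Check two-phase: ΣzᵢKᵢ = 1.0553 > 1 and Σzᵢ/Kᵢ = 1.7090 > 1, so g(0) = 0.0553 > 0 and g(1) = -0.7090 < 0.
Iterate (Newton) starting at V/F = 0.5:
  V/F = 0.5000: g = -0.22482, g' = -0.6208 → V/F = 0.1379
  V/F = 0.1379: g = -0.02171, g' = -0.5438 → V/F = 0.0979
  V/F = 0.0979: g = 0.00012, g' = -0.5505 → V/F = 0.0982
Converged at V/F = 0.0982.

V/F = 0.0982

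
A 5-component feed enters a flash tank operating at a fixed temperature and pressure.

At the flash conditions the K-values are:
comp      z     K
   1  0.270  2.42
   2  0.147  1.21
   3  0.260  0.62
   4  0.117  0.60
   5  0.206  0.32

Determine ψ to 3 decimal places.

Rachford–Rice: g(ψ) = Σ zᵢ(Kᵢ−1)/(1+ψ(Kᵢ−1)) = 0.
Check two-phase: ΣzᵢKᵢ = 1.129 > 1 and Σzᵢ/Kᵢ = 1.491 > 1, so g(0) = 0.129 > 0 and g(1) = -0.491 < 0.
Newton iteration, ψ⁰ = 0.44:
  ψ = 0.440: g = -0.1111, g' = -0.487 → ψ = 0.212
  ψ = 0.212: g = 0.0020, g' = -0.524 → ψ = 0.216
Converged at ψ = 0.216.

ψ = 0.216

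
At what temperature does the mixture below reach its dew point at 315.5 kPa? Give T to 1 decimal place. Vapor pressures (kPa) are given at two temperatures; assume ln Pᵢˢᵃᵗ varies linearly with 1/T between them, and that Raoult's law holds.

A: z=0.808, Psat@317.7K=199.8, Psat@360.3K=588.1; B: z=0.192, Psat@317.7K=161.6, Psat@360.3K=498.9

T = 336.0 K

Dew-point temperature: Σzᵢ·P/Pᵢˢᵃᵗ(T) = 1. Interpolate ln Pᵢˢᵃᵗ = aᵢ + bᵢ/T.
  T = 317.7 K: ΣzᵢP/Pᵢˢᵃᵗ = 1.6507
  T = 360.3 K: ΣzᵢP/Pᵢˢᵃᵗ = 0.5549
  T = 339.0 K: ΣzᵢP/Pᵢˢᵃᵗ = 0.9248
  T = 328.4 K: ΣzᵢP/Pᵢˢᵃᵗ = 1.2223
  T = 333.7 K: ΣzᵢP/Pᵢˢᵃᵗ = 1.0609
  T = 336.4 K: ΣzᵢP/Pᵢˢᵃᵗ = 0.9887
Interpolating between 333.7 K and 336.4 K gives T ≈ 336.0 K.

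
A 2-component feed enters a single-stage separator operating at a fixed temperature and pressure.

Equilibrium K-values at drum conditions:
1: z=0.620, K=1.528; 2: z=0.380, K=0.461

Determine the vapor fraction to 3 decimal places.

Material balance + equilibrium reduce to Σ zᵢ(Kᵢ−1)/(1+ψ(Kᵢ−1)) = 0.
Check two-phase: ΣzᵢKᵢ = 1.123 > 1 and Σzᵢ/Kᵢ = 1.230 > 1, so g(0) = 0.123 > 0 and g(1) = -0.230 < 0.
Binary case is linear: z₁(K₁−1)(1+ψ(K₂−1)) + z₂(K₂−1)(1+ψ(K₁−1)) = 0
⇒ ψ = [z₁(K₁−1)+z₂(K₂−1)] / [−(K₁−1)(K₂−1)] = 0.1225/0.2846 = 0.431

ψ = 0.431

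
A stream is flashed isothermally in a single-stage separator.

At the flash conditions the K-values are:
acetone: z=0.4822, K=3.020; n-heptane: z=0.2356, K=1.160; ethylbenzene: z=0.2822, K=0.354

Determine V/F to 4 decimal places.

Material balance + equilibrium reduce to Σ zᵢ(Kᵢ−1)/(1+V/F(Kᵢ−1)) = 0.
Check two-phase: ΣzᵢKᵢ = 1.8294 > 1 and Σzᵢ/Kᵢ = 1.1599 > 1, so g(0) = 0.8294 > 0 and g(1) = -0.1599 < 0.
Iterate (Newton) starting at V/F = 0.5:
  V/F = 0.5000: g = 0.25022, g' = -0.7491 → V/F = 0.8340
  V/F = 0.8340: g = 0.00081, g' = -0.8313 → V/F = 0.8350
Converged at V/F = 0.8350.

V/F = 0.8350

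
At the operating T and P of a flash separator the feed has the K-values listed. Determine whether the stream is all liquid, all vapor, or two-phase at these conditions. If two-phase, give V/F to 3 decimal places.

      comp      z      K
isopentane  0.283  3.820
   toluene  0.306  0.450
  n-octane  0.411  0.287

ΣzᵢKᵢ = 1.337; Σzᵢ/Kᵢ = 2.186.
Both exceed 1, so a two-phase solution exists.
Newton–Raphson from ψ = 0.36:
  ψ = 0.360: g = -0.2081, g' = -1.076 → ψ = 0.167
  ψ = 0.167: g = 0.0250, g' = -1.423 → ψ = 0.184
  ψ = 0.184: g = 0.0005, g' = -1.366 → ψ = 0.185
Converged at ψ = 0.185.

two-phase, V/F = 0.185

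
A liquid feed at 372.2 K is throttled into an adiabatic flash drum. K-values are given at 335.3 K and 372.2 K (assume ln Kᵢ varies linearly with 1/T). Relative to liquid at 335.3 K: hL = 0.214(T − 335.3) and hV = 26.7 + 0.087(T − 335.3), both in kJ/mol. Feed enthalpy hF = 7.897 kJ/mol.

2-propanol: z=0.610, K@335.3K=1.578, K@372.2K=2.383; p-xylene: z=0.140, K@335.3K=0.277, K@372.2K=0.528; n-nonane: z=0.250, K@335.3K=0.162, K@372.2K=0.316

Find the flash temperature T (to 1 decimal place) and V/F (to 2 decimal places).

Adiabatic flash: solve Rachford–Rice at each trial T, then check hF = ψ·hV(T) + (1−ψ)·hL(T).
  T = 335.3 K: K = (1.578, 0.277, 0.162), RR gives ψ = 0.091, H_out = 2.419 kJ/mol
  T = 372.2 K: K = (2.383, 0.528, 0.316), RR gives ψ = 0.702, H_out = 23.358 kJ/mol
  T = 353.8 K: K = (1.961, 0.389, 0.230), RR gives ψ = 0.446, H_out = 14.818 kJ/mol
  T = 344.6 K: K = (1.765, 0.330, 0.194), RR gives ψ = 0.295, H_out = 9.510 kJ/mol
  T = 340.0 K: K = (1.671, 0.303, 0.178), RR gives ψ = 0.203, H_out = 6.306 kJ/mol
  T = 342.3 K: K = (1.718, 0.316, 0.186), RR gives ψ = 0.251, H_out = 7.969 kJ/mol
Linear interpolation between T = 340.0 (H_out = 6.306) and T = 342.3 (H_out = 7.969) on hF = 7.897 gives T ≈ 342.2 K, at which ψ = 0.25.

T = 342.2 K, V/F = 0.25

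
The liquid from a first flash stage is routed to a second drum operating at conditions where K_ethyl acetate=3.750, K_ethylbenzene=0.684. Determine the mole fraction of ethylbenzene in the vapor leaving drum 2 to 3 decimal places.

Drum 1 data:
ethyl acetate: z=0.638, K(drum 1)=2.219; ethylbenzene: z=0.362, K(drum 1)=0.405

Drum 1:
Let ψ₁ = V/F and solve Σ zᵢ(Kᵢ−1)/(1+ψ₁(Kᵢ−1)) = 0.
Check two-phase: ΣzᵢKᵢ = 1.562 > 1 and Σzᵢ/Kᵢ = 1.181 > 1, so g(0) = 0.562 > 0 and g(1) = -0.181 < 0.
Binary case is linear: z₁(K₁−1)(1+ψ₁(K₂−1)) + z₂(K₂−1)(1+ψ₁(K₁−1)) = 0
⇒ ψ₁ = [z₁(K₁−1)+z₂(K₂−1)] / [−(K₁−1)(K₂−1)] = 0.5623/0.7253 = 0.775
Drum-1 compositions:
  ethyl acetate: x = 0.328, y = 0.728
  ethylbenzene: x = 0.672, y = 0.272
Drum-2 feed = drum-1 liquid: z₂ = (0.3280, 0.6720).
Drum 2:
Material balance + equilibrium reduce to Σ zᵢ(Kᵢ−1)/(1+ψ₂(Kᵢ−1)) = 0.
g(0) = ΣzᵢKᵢ − 1 = 0.690 and g(1) = 1 − Σzᵢ/Kᵢ = -0.070, so a root lies in (0, 1).
Binary case is linear: z₁(K₁−1)(1+ψ₂(K₂−1)) + z₂(K₂−1)(1+ψ₂(K₁−1)) = 0
⇒ ψ₂ = [z₁(K₁−1)+z₂(K₂−1)] / [−(K₁−1)(K₂−1)] = 0.6897/0.8690 = 0.794
  ethyl acetate: x = 0.103, y = 0.386
  ethylbenzene: x = 0.897, y = 0.614

y_ethylbenzene (drum 2) = 0.614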